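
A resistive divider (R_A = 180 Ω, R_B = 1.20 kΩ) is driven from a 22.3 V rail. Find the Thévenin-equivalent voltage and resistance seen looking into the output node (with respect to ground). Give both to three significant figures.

V_th = 19.4 V, R_th = 157 Ω

V_th is the open-circuit tap voltage: 22.3 × 1200/(180 + 1200) = 19.4 V.
With the supply zeroed, R_A and R_B appear in parallel from the tap: R_th = R_A‖R_B = (180 × 1200)/1380 = 157 Ω.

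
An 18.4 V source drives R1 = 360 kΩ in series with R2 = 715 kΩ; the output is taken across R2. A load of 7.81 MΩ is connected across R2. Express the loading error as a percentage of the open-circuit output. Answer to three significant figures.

The divider's output (Thévenin) resistance is R1‖R2 = 239.4 kΩ.
Fractional drop under load = R_th/(R_th + R_L) = 239.4 / (239.4 + 7810) = 0.02975.
So the output falls by 2.97 %.

2.97 %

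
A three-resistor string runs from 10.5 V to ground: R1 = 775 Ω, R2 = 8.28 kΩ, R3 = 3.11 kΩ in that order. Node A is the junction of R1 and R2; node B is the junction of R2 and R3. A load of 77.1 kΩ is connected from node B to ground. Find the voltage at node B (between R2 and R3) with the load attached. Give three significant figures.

At node B, R3 is in parallel with the load: R3‖R_L = 2989 Ω.
Below node A the resistance is R2 + (R3‖R_L) = 11270 Ω, so V_A = 10.5 × 11270/12040 = 9.824 V.
Then V_B = V_A × (R3‖R_L)/(R2 + R3‖R_L) = 9.824 × 2989/11270 = 2.61 V.

V ≈ 2.61 V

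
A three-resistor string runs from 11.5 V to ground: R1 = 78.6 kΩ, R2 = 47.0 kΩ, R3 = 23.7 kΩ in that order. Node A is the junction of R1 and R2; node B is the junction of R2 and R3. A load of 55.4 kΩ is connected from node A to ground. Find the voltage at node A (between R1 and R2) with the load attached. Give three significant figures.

V ≈ 3.26 V

Below node A the series string R2+R3 = 70.70 kΩ sits in parallel with the 55.4 kΩ load: 31.06 kΩ.
V_A = 11.5 × 31.06/(78.6 + 31.06) = 3.26 V.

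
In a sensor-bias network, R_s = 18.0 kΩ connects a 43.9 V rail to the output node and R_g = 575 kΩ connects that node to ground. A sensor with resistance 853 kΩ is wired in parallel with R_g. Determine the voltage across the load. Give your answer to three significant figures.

V_out ≈ 41.7 V

The load sits in parallel with R_g: R_g‖R_L = (575 × 853) / (575 + 853) = 343.5 kΩ.
V_out = 43.9 × 343.5 / (18.0 + 343.5) = 43.9 × 343.5/361.5 = 41.7 V.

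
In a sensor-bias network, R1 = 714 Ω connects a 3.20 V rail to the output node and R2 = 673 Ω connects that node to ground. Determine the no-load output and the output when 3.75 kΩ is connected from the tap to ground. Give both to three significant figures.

Unloaded: 1.55 V; loaded: 1.42 V

Open-circuit: V = 3.20 × 673/(714 + 673) = 1.55 V.
With the load, R2 becomes R2‖R_L = 570.6 Ω, so V = 3.20 × 570.6/1285 = 1.42 V.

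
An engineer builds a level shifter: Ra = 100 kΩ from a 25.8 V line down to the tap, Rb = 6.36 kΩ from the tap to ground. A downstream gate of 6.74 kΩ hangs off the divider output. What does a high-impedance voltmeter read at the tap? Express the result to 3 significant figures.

The load sits in parallel with Rb: Rb‖R_L = (6.36 × 6.74) / (6.36 + 6.74) = 3.272 kΩ.
V_out = 25.8 × 3.272 / (100 + 3.272) = 25.8 × 3.272/103.3 = 0.817 V.

V_out ≈ 0.817 V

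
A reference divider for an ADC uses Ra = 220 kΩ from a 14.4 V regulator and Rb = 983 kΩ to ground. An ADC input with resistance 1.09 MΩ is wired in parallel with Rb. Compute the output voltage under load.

The load sits in parallel with Rb: Rb‖R_L = (983 × 1090) / (983 + 1090) = 516.9 kΩ.
V_out = 14.4 × 516.9 / (220 + 516.9) = 14.4 × 516.9/736.9 = 10.1 V.
(Unloaded it would have been 11.8 V.)

V_out ≈ 10.1 V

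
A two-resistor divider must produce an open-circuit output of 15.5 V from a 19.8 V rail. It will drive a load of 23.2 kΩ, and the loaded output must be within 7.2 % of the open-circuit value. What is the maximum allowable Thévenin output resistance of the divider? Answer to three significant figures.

Loading drop = R_th/(R_th + R_L) ≤ 0.0720, so R_th ≤ R_L · ε/(1−ε) = 23.2 kΩ × 0.0720/0.9280 = 1.80 kΩ.
(Any R1, R2 with R2/(R1+R2) = 0.783 and R1‖R2 ≤ 1.80 kΩ will meet the spec.)

R_th ≤ 1.80 kΩ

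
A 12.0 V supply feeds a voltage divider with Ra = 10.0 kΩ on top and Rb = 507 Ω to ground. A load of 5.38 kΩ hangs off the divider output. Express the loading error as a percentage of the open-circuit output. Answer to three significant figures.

The divider's output (Thévenin) resistance is Ra‖Rb = 482.5 Ω.
Fractional drop under load = R_th/(R_th + R_L) = 482.5 / (482.5 + 5380) = 0.08231.
So the output falls by 8.23 %.

8.23 %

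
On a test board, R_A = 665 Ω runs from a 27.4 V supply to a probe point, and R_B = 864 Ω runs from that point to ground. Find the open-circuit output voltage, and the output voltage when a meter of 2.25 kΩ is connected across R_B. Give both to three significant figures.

Unloaded: 15.5 V; loaded: 13.3 V

Open-circuit: V = 27.4 × 864/(665 + 864) = 15.5 V.
With the load, R_B becomes R_B‖R_L = 624.3 Ω, so V = 27.4 × 624.3/1289 = 13.3 V.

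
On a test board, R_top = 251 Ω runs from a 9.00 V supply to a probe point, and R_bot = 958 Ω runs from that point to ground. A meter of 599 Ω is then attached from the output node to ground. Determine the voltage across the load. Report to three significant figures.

The load sits in parallel with R_bot: R_bot‖R_L = (958 × 599) / (958 + 599) = 368.6 Ω.
V_out = 9.00 × 368.6 / (251 + 368.6) = 9.00 × 368.6/619.6 = 5.35 V.

V_out ≈ 5.35 V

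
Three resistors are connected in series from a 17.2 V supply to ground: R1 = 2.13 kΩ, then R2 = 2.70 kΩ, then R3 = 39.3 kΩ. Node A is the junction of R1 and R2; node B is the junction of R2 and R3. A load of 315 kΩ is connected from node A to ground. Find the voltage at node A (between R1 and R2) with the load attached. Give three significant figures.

Below node A the series string R2+R3 = 42.00 kΩ sits in parallel with the 315 kΩ load: 37.06 kΩ.
V_A = 17.2 × 37.06/(2.13 + 37.06) = 16.3 V.

V ≈ 16.3 V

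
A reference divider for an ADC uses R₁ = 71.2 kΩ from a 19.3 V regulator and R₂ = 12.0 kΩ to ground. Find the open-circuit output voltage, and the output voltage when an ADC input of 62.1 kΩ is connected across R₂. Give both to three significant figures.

Open-circuit: V = 19.3 × 12.0/(71.2 + 12.0) = 2.78 V.
With the load, R₂ becomes R₂‖R_L = 10.06 kΩ, so V = 19.3 × 10.06/81.26 = 2.39 V.

Unloaded: 2.78 V; loaded: 2.39 V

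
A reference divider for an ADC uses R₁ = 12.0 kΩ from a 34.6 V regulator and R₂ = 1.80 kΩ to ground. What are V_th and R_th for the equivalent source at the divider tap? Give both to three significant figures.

V_th = 4.51 V, R_th = 1.57 kΩ

V_th is the open-circuit tap voltage: 34.6 × 1.80/(12.0 + 1.80) = 4.51 V.
With the supply zeroed, R₁ and R₂ appear in parallel from the tap: R_th = R₁‖R₂ = (12.0 × 1.80)/13.80 = 1.57 kΩ.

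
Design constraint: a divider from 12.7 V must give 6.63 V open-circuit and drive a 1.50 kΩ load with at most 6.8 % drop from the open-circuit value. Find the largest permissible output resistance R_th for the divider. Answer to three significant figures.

R_th ≤ 109 Ω

Loading drop = R_th/(R_th + R_L) ≤ 0.0680, so R_th ≤ R_L · ε/(1−ε) = 1.50 kΩ × 0.0680/0.9320 = 109 Ω.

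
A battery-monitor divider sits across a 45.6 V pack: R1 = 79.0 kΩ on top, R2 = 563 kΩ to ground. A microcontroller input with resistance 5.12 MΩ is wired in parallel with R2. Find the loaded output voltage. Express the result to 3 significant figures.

V_out ≈ 39.5 V

The load sits in parallel with R2: R2‖R_L = (563 × 5120) / (563 + 5120) = 507.2 kΩ.
V_out = 45.6 × 507.2 / (79.0 + 507.2) = 45.6 × 507.2/586.2 = 39.5 V.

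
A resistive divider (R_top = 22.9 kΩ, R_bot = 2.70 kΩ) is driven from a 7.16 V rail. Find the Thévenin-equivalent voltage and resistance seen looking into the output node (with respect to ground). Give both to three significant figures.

V_th = 0.755 V, R_th = 2.42 kΩ

V_th is the open-circuit tap voltage: 7.16 × 2.70/(22.9 + 2.70) = 0.755 V.
With the supply zeroed, R_top and R_bot appear in parallel from the tap: R_th = R_top‖R_bot = (22.9 × 2.70)/25.60 = 2.42 kΩ.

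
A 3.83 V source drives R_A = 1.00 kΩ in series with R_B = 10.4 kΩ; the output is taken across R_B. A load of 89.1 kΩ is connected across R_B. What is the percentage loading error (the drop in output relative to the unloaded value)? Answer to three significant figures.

The divider's output (Thévenin) resistance is R_A‖R_B = 0.9123 kΩ.
Fractional drop under load = R_th/(R_th + R_L) = 0.9123 / (0.9123 + 89.1) = 0.01014.
So the output falls by 1.01 %.

1.01 %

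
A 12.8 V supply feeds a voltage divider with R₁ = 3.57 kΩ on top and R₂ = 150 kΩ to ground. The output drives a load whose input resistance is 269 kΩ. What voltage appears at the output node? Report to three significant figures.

V_out ≈ 12.3 V

The load sits in parallel with R₂: R₂‖R_L = (150 × 269) / (150 + 269) = 96.30 kΩ.
V_out = 12.8 × 96.30 / (3.57 + 96.30) = 12.8 × 96.30/99.87 = 12.3 V.
(Unloaded it would have been 12.5 V.)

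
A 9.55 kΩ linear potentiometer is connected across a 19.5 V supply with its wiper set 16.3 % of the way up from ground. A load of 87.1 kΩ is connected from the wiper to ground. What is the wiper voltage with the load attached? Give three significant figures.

V ≈ 3.13 V

The wiper splits the pot into (1−α)R = 7.993 kΩ above and αR = 1.557 kΩ below.
Lower section ‖ load = 1.529 kΩ.
V_wiper = 19.5 × 1.529/(7.993 + 1.529) = 3.13 V.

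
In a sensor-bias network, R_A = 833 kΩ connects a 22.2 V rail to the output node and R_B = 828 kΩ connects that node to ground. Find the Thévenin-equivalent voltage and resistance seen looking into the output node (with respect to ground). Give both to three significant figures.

V_th = 11.1 V, R_th = 415 kΩ

V_th is the open-circuit tap voltage: 22.2 × 828/(833 + 828) = 11.1 V.
With the supply zeroed, R_A and R_B appear in parallel from the tap: R_th = R_A‖R_B = (833 × 828)/1661 = 415 kΩ.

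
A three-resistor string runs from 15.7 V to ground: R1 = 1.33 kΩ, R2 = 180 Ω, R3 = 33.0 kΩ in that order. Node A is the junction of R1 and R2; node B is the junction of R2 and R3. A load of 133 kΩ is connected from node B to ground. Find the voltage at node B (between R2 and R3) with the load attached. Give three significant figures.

V ≈ 14.9 V

At node B, R3 is in parallel with the load: R3‖R_L = 26440 Ω.
Below node A the resistance is R2 + (R3‖R_L) = 26620 Ω, so V_A = 15.7 × 26620/27950 = 14.95 V.
Then V_B = V_A × (R3‖R_L)/(R2 + R3‖R_L) = 14.95 × 26440/26620 = 14.9 V.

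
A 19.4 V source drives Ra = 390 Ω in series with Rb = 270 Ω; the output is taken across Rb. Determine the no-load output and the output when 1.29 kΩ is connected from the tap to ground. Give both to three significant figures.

Open-circuit: V = 19.4 × 270/(390 + 270) = 7.94 V.
With the load, Rb becomes Rb‖R_L = 223.3 Ω, so V = 19.4 × 223.3/613.3 = 7.06 V.

Unloaded: 7.94 V; loaded: 7.06 V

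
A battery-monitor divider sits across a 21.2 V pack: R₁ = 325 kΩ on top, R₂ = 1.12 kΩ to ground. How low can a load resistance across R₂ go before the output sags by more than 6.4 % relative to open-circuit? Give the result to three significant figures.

R_L(min) ≈ 16.3 kΩ

Output resistance R_th = R₁‖R₂ = (325 × 1.12)/326.1 = 1.116 kΩ.
The fractional drop is R_th/(R_th + R_L); requiring this ≤ 0.0640 gives R_L ≥ R_th(1/0.0640 − 1) = 1.116 × 14.62 = 16.3 kΩ.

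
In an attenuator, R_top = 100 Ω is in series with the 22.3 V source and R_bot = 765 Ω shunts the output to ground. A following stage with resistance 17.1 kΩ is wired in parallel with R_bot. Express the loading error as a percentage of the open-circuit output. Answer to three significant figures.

0.515 %

The divider's output (Thévenin) resistance is R_top‖R_bot = 88.44 Ω.
Fractional drop under load = R_th/(R_th + R_L) = 88.44 / (88.44 + 17100) = 0.005145.
So the output falls by 0.515 %.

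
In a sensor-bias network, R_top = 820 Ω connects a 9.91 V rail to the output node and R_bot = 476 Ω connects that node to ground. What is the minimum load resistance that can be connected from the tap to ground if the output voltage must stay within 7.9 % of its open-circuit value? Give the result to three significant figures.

Output resistance R_th = R_top‖R_bot = (820 × 476)/1296 = 301.2 Ω.
The fractional drop is R_th/(R_th + R_L); requiring this ≤ 0.0790 gives R_L ≥ R_th(1/0.0790 − 1) = 301.2 × 11.66 = 3.51 kΩ.

R_L(min) ≈ 3.51 kΩ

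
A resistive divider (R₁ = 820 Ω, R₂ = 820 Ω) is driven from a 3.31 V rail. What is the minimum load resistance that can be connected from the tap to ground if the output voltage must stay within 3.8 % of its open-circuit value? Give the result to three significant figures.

Output resistance R_th = R₁‖R₂ = (820 × 820)/1640 = 410.0 Ω.
The fractional drop is R_th/(R_th + R_L); requiring this ≤ 0.0380 gives R_L ≥ R_th(1/0.0380 − 1) = 410.0 × 25.32 = 10.4 kΩ.

R_L(min) ≈ 10.4 kΩ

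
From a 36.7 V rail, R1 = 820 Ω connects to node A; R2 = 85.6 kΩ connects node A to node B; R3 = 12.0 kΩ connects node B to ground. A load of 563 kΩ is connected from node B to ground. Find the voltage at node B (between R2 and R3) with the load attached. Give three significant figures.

At node B, R3 is in parallel with the load: R3‖R_L = 11750 Ω.
Below node A the resistance is R2 + (R3‖R_L) = 97350 Ω, so V_A = 36.7 × 97350/98170 = 36.39 V.
Then V_B = V_A × (R3‖R_L)/(R2 + R3‖R_L) = 36.39 × 11750/97350 = 4.39 V.

V ≈ 4.39 V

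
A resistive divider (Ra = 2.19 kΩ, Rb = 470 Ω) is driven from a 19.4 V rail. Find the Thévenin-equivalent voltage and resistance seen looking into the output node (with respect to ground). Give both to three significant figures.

V_th = 3.43 V, R_th = 387 Ω

V_th is the open-circuit tap voltage: 19.4 × 470/(2190 + 470) = 3.43 V.
With the supply zeroed, Ra and Rb appear in parallel from the tap: R_th = Ra‖Rb = (2190 × 470)/2660 = 387 Ω.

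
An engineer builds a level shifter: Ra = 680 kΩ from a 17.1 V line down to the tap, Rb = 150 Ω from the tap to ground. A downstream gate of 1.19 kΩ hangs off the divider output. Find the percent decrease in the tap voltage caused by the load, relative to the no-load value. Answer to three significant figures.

11.2 %

The divider's output (Thévenin) resistance is Ra‖Rb = 150.0 Ω.
Fractional drop under load = R_th/(R_th + R_L) = 150.0 / (150.0 + 1190) = 0.1119.
So the output falls by 11.2 %.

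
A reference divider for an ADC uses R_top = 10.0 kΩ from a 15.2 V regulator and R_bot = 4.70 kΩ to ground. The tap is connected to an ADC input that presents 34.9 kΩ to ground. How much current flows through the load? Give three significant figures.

I_L ≈ 0.128 mA

R_bot‖R_L = 4.142 kΩ; V_out = 15.2 × 4.142/14.14 = 4.452 V.
I_L = V_out / R_L = 4.452 / 34.9 kΩ = 0.128 mA.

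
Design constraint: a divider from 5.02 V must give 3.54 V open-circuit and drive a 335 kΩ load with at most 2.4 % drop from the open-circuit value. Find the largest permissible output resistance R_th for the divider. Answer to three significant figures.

R_th ≤ 8.24 kΩ

Loading drop = R_th/(R_th + R_L) ≤ 0.0240, so R_th ≤ R_L · ε/(1−ε) = 335 kΩ × 0.0240/0.9760 = 8.24 kΩ.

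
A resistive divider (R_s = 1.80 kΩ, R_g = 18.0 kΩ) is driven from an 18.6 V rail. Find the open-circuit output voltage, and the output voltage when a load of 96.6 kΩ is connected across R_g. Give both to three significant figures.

Open-circuit: V = 18.6 × 18.0/(1.80 + 18.0) = 16.9 V.
With the load, R_g becomes R_g‖R_L = 15.17 kΩ, so V = 18.6 × 15.17/16.97 = 16.6 V.

Unloaded: 16.9 V; loaded: 16.6 V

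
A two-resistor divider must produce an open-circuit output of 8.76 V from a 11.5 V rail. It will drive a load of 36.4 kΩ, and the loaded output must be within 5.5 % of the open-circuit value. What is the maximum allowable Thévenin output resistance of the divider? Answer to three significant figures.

R_th ≤ 2.12 kΩ

Loading drop = R_th/(R_th + R_L) ≤ 0.0550, so R_th ≤ R_L · ε/(1−ε) = 36.4 kΩ × 0.0550/0.9450 = 2.12 kΩ.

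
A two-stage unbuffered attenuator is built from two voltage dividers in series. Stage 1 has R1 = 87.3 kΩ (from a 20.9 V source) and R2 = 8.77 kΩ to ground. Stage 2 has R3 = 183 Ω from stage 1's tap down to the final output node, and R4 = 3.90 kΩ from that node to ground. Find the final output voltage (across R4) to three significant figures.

Stage 2 presents R3+R4 = 4083 Ω as a load on stage 1's tap.
Stage 1's lower leg becomes R2‖(R3+R4) = 2786 Ω, so V_mid = 20.9 × 2786/90090 = 0.6463 V.
Stage 2 is itself unloaded: V_out = V_mid × R4/(R3+R4) = 0.6463 × 3900/4083 = 0.617 V.

V_out ≈ 0.617 V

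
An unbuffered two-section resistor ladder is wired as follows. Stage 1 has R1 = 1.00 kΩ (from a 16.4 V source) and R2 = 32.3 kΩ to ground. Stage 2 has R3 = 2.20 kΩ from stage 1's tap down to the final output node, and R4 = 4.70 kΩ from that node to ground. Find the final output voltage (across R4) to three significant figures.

V_out ≈ 9.50 V

Stage 2 presents R3+R4 = 6.900 kΩ as a load on stage 1's tap.
Stage 1's lower leg becomes R2‖(R3+R4) = 5.685 kΩ, so V_mid = 16.4 × 5.685/6.685 = 13.95 V.
Stage 2 is itself unloaded: V_out = V_mid × R4/(R3+R4) = 13.95 × 4.70/6.900 = 9.50 V.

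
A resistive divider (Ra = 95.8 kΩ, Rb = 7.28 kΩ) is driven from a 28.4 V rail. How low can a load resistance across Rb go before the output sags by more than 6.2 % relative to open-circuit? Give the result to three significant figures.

Output resistance R_th = Ra‖Rb = (95.8 × 7.28)/103.1 = 6.766 kΩ.
The fractional drop is R_th/(R_th + R_L); requiring this ≤ 0.0620 gives R_L ≥ R_th(1/0.0620 − 1) = 6.766 × 15.13 = 102 kΩ.

R_L(min) ≈ 102 kΩ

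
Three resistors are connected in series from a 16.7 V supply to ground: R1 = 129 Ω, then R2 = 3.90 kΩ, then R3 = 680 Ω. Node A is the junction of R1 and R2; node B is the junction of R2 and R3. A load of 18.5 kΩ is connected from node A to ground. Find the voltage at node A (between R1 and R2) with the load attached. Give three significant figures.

V ≈ 16.1 V

Below node A the series string R2+R3 = 4580 Ω sits in parallel with the 18500 Ω load: 3671 Ω.
V_A = 16.7 × 3671/(129 + 3671) = 16.1 V.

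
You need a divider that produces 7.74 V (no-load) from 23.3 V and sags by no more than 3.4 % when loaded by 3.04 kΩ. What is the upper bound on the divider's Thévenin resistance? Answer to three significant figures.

R_th ≤ 107 Ω

Loading drop = R_th/(R_th + R_L) ≤ 0.0340, so R_th ≤ R_L · ε/(1−ε) = 3.04 kΩ × 0.0340/0.9660 = 107 Ω.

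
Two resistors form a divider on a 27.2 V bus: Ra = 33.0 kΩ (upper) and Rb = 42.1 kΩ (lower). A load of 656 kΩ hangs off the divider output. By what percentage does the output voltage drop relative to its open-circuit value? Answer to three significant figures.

2.74 %

The divider's output (Thévenin) resistance is Ra‖Rb = 18.50 kΩ.
Fractional drop under load = R_th/(R_th + R_L) = 18.50 / (18.50 + 656) = 0.02743.
So the output falls by 2.74 %.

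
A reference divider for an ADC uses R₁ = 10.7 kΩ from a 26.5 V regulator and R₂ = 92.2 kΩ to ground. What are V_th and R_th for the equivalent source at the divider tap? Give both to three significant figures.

V_th is the open-circuit tap voltage: 26.5 × 92.2/(10.7 + 92.2) = 23.7 V.
With the supply zeroed, R₁ and R₂ appear in parallel from the tap: R_th = R₁‖R₂ = (10.7 × 92.2)/102.9 = 9.59 kΩ.

V_th = 23.7 V, R_th = 9.59 kΩ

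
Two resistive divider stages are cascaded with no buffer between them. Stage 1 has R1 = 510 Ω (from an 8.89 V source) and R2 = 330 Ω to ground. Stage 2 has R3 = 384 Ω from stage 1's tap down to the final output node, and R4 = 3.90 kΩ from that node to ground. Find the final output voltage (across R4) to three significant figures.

Stage 2 presents R3+R4 = 4284 Ω as a load on stage 1's tap.
Stage 1's lower leg becomes R2‖(R3+R4) = 306.4 Ω, so V_mid = 8.89 × 306.4/816.4 = 3.336 V.
Stage 2 is itself unloaded: V_out = V_mid × R4/(R3+R4) = 3.336 × 3900/4284 = 3.04 V.

V_out ≈ 3.04 V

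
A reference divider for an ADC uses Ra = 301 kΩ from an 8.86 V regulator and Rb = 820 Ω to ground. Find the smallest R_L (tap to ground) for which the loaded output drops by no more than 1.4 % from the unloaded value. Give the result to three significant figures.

Output resistance R_th = Ra‖Rb = (301000 × 820)/301800 = 817.8 Ω.
The fractional drop is R_th/(R_th + R_L); requiring this ≤ 0.0140 gives R_L ≥ R_th(1/0.0140 − 1) = 817.8 × 70.43 = 57.6 kΩ.

R_L(min) ≈ 57.6 kΩ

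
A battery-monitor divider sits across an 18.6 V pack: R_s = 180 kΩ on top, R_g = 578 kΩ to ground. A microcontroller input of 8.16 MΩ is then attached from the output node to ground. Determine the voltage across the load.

The load sits in parallel with R_g: R_g‖R_L = (578 × 8160) / (578 + 8160) = 539.8 kΩ.
V_out = 18.6 × 539.8 / (180 + 539.8) = 18.6 × 539.8/719.8 = 13.9 V.

V_out ≈ 13.9 V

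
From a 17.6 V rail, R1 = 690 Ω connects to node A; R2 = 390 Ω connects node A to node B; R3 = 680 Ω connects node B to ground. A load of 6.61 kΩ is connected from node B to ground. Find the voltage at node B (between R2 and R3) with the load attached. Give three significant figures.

At node B, R3 is in parallel with the load: R3‖R_L = 616.6 Ω.
Below node A the resistance is R2 + (R3‖R_L) = 1007 Ω, so V_A = 17.6 × 1007/1697 = 10.44 V.
Then V_B = V_A × (R3‖R_L)/(R2 + R3‖R_L) = 10.44 × 616.6/1007 = 6.40 V.

V ≈ 6.40 V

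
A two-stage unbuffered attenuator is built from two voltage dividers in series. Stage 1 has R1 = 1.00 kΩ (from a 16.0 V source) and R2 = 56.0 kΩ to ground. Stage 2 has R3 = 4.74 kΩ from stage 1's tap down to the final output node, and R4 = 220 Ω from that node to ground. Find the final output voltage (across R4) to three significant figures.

Stage 2 presents R3+R4 = 4960 Ω as a load on stage 1's tap.
Stage 1's lower leg becomes R2‖(R3+R4) = 4556 Ω, so V_mid = 16.0 × 4556/5556 = 13.12 V.
Stage 2 is itself unloaded: V_out = V_mid × R4/(R3+R4) = 13.12 × 220/4960 = 0.582 V.

V_out ≈ 0.582 V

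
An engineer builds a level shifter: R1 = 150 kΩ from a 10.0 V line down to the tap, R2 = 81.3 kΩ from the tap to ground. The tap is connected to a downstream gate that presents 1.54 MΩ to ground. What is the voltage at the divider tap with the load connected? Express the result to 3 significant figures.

V_out ≈ 3.40 V

The load sits in parallel with R2: R2‖R_L = (81.3 × 1540) / (81.3 + 1540) = 77.22 kΩ.
V_out = 10.0 × 77.22 / (150 + 77.22) = 10.0 × 77.22/227.2 = 3.40 V.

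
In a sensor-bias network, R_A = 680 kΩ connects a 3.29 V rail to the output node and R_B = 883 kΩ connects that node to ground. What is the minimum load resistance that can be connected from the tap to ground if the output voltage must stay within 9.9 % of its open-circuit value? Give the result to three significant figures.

Output resistance R_th = R_A‖R_B = (680 × 883)/1563 = 384.2 kΩ.
The fractional drop is R_th/(R_th + R_L); requiring this ≤ 0.0990 gives R_L ≥ R_th(1/0.0990 − 1) = 384.2 × 9.101 = 3.50 MΩ.

R_L(min) ≈ 3.50 MΩ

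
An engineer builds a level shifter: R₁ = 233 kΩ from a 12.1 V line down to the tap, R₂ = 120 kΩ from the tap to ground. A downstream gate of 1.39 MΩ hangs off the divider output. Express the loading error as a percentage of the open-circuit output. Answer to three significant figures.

The divider's output (Thévenin) resistance is R₁‖R₂ = 79.21 kΩ.
Fractional drop under load = R_th/(R_th + R_L) = 79.21 / (79.21 + 1390) = 0.05391.
So the output falls by 5.39 %.

5.39 %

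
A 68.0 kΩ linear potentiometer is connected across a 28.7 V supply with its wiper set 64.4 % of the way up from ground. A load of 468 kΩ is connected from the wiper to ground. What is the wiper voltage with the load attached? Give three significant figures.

V ≈ 17.9 V

The wiper splits the pot into (1−α)R = 24.21 kΩ above and αR = 43.79 kΩ below.
Lower section ‖ load = 40.04 kΩ.
V_wiper = 28.7 × 40.04/(24.21 + 40.04) = 17.9 V.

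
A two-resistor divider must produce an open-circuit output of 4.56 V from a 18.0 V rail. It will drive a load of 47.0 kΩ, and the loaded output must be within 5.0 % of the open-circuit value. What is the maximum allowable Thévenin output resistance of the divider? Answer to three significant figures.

R_th ≤ 2.47 kΩ

Loading drop = R_th/(R_th + R_L) ≤ 0.0500, so R_th ≤ R_L · ε/(1−ε) = 47.0 kΩ × 0.0500/0.9500 = 2.47 kΩ.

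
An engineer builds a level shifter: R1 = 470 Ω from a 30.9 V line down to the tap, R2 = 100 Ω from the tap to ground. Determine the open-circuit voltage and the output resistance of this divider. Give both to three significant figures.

V_th = 5.42 V, R_th = 82.5 Ω

V_th is the open-circuit tap voltage: 30.9 × 100/(470 + 100) = 5.42 V.
With the supply zeroed, R1 and R2 appear in parallel from the tap: R_th = R1‖R2 = (470 × 100)/570.0 = 82.5 Ω.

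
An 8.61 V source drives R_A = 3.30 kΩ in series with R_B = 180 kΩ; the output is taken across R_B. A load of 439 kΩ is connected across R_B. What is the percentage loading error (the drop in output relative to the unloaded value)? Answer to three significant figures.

The divider's output (Thévenin) resistance is R_A‖R_B = 3.241 kΩ.
Fractional drop under load = R_th/(R_th + R_L) = 3.241 / (3.241 + 439) = 0.007328.
So the output falls by 0.733 %.

0.733 %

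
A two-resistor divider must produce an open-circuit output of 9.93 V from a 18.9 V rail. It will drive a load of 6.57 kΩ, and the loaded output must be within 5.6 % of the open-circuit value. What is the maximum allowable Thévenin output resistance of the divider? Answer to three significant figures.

Loading drop = R_th/(R_th + R_L) ≤ 0.0560, so R_th ≤ R_L · ε/(1−ε) = 6.57 kΩ × 0.0560/0.9440 = 390 Ω.
(Any R1, R2 with R2/(R1+R2) = 0.525 and R1‖R2 ≤ 390 Ω will meet the spec.)

R_th ≤ 390 Ω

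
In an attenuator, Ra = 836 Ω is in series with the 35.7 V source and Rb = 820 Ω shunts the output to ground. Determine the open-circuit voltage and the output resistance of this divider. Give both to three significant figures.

V_th = 17.7 V, R_th = 414 Ω

V_th is the open-circuit tap voltage: 35.7 × 820/(836 + 820) = 17.7 V.
With the supply zeroed, Ra and Rb appear in parallel from the tap: R_th = Ra‖Rb = (836 × 820)/1656 = 414 Ω.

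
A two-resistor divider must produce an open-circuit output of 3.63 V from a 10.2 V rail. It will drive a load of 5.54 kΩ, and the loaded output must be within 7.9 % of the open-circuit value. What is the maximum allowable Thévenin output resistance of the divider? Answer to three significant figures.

Loading drop = R_th/(R_th + R_L) ≤ 0.0790, so R_th ≤ R_L · ε/(1−ε) = 5.54 kΩ × 0.0790/0.9210 = 475 Ω.
(Any R1, R2 with R2/(R1+R2) = 0.356 and R1‖R2 ≤ 475 Ω will meet the spec.)

R_th ≤ 475 Ω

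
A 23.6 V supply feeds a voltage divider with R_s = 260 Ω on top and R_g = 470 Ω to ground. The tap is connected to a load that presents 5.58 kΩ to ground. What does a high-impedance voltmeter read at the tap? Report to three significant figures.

The load sits in parallel with R_g: R_g‖R_L = (470 × 5580) / (470 + 5580) = 433.5 Ω.
V_out = 23.6 × 433.5 / (260 + 433.5) = 23.6 × 433.5/693.5 = 14.8 V.
(Unloaded it would have been 15.2 V.)

V_out ≈ 14.8 V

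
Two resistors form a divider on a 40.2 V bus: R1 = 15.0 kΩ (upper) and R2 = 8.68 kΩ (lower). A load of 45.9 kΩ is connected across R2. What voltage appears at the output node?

V_out ≈ 13.2 V

The load sits in parallel with R2: R2‖R_L = (8.68 × 45.9) / (8.68 + 45.9) = 7.300 kΩ.
V_out = 40.2 × 7.300 / (15.0 + 7.300) = 40.2 × 7.300/22.30 = 13.2 V.
(Unloaded it would have been 14.7 V.)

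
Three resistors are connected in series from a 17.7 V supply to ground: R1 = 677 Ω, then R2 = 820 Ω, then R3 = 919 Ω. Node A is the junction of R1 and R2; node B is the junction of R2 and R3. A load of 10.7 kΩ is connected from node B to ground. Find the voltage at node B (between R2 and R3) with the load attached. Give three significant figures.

At node B, R3 is in parallel with the load: R3‖R_L = 846.3 Ω.
Below node A the resistance is R2 + (R3‖R_L) = 1666 Ω, so V_A = 17.7 × 1666/2343 = 12.59 V.
Then V_B = V_A × (R3‖R_L)/(R2 + R3‖R_L) = 12.59 × 846.3/1666 = 6.39 V.

V ≈ 6.39 V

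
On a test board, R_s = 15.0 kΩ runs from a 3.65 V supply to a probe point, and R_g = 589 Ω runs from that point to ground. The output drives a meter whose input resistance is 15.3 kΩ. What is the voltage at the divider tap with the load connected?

The load sits in parallel with R_g: R_g‖R_L = (589 × 15300) / (589 + 15300) = 567.2 Ω.
V_out = 3.65 × 567.2 / (15000 + 567.2) = 3.65 × 567.2/15570 = 0.133 V.

V_out ≈ 0.133 V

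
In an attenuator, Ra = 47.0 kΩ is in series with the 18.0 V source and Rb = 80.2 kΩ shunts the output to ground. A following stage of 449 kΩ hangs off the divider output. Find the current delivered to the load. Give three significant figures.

Rb‖R_L = 68.05 kΩ; V_out = 18.0 × 68.05/115.0 = 10.65 V.
I_L = V_out / R_L = 10.65 / 449 kΩ = 0.0237 mA.

I_L ≈ 0.0237 mA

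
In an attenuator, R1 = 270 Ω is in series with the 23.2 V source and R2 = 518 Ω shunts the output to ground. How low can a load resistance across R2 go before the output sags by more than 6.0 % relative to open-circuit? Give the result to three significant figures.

R_L(min) ≈ 2.78 kΩ

Output resistance R_th = R1‖R2 = (270 × 518)/788.0 = 177.5 Ω.
The fractional drop is R_th/(R_th + R_L); requiring this ≤ 0.0600 gives R_L ≥ R_th(1/0.0600 − 1) = 177.5 × 15.67 = 2.78 kΩ.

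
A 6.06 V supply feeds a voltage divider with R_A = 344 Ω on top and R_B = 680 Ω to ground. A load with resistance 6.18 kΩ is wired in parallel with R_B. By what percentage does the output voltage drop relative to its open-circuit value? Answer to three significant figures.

3.56 %

The divider's output (Thévenin) resistance is R_A‖R_B = 228.4 Ω.
Fractional drop under load = R_th/(R_th + R_L) = 228.4 / (228.4 + 6180) = 0.03565.
So the output falls by 3.56 %.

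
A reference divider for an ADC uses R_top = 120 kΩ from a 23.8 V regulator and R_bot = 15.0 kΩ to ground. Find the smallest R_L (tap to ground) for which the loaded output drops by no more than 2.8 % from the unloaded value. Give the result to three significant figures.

R_L(min) ≈ 463 kΩ

Output resistance R_th = R_top‖R_bot = (120 × 15.0)/135.0 = 13.33 kΩ.
The fractional drop is R_th/(R_th + R_L); requiring this ≤ 0.0280 gives R_L ≥ R_th(1/0.0280 − 1) = 13.33 × 34.71 = 463 kΩ.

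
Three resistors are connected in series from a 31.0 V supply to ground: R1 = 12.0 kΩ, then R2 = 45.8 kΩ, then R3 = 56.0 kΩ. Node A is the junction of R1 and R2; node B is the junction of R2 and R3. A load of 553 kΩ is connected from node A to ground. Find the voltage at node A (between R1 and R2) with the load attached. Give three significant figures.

V ≈ 27.2 V

Below node A the series string R2+R3 = 101.8 kΩ sits in parallel with the 553 kΩ load: 85.97 kΩ.
V_A = 31.0 × 85.97/(12.0 + 85.97) = 27.2 V.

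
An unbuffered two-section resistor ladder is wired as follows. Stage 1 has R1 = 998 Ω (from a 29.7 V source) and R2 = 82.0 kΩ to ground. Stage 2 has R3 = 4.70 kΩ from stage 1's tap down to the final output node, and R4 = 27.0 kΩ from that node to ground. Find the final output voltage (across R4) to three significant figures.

V_out ≈ 24.2 V

Stage 2 presents R3+R4 = 31700 Ω as a load on stage 1's tap.
Stage 1's lower leg becomes R2‖(R3+R4) = 22860 Ω, so V_mid = 29.7 × 22860/23860 = 28.46 V.
Stage 2 is itself unloaded: V_out = V_mid × R4/(R3+R4) = 28.46 × 27000/31700 = 24.2 V.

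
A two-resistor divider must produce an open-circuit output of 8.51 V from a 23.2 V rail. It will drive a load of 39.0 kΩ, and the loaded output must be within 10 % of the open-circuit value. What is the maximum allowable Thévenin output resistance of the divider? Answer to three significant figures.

R_th ≤ 4.33 kΩ

Loading drop = R_th/(R_th + R_L) ≤ 0.100, so R_th ≤ R_L · ε/(1−ε) = 39.0 kΩ × 0.100/0.9000 = 4.33 kΩ.
(Any R1, R2 with R2/(R1+R2) = 0.367 and R1‖R2 ≤ 4.33 kΩ will meet the spec.)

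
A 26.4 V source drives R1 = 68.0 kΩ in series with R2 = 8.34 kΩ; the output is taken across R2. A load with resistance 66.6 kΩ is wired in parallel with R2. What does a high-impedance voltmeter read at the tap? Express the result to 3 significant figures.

V_out ≈ 2.59 V

The load sits in parallel with R2: R2‖R_L = (8.34 × 66.6) / (8.34 + 66.6) = 7.412 kΩ.
V_out = 26.4 × 7.412 / (68.0 + 7.412) = 26.4 × 7.412/75.41 = 2.59 V.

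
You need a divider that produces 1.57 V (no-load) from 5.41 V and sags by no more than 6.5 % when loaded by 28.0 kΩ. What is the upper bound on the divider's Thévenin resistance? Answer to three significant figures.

Loading drop = R_th/(R_th + R_L) ≤ 0.0650, so R_th ≤ R_L · ε/(1−ε) = 28.0 kΩ × 0.0650/0.9350 = 1.95 kΩ.
(Any R1, R2 with R2/(R1+R2) = 0.290 and R1‖R2 ≤ 1.95 kΩ will meet the spec.)

R_th ≤ 1.95 kΩ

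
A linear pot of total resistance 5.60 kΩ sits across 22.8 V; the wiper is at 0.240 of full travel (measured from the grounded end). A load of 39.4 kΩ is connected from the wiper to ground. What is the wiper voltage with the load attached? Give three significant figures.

V ≈ 5.33 V

The wiper splits the pot into (1−α)R = 4.256 kΩ above and αR = 1.344 kΩ below.
Lower section ‖ load = 1.300 kΩ.
V_wiper = 22.8 × 1.300/(4.256 + 1.300) = 5.33 V.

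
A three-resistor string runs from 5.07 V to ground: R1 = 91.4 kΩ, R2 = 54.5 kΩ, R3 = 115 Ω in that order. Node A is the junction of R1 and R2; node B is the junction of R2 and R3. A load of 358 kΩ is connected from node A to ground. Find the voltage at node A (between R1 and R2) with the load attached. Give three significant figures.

Below node A the series string R2+R3 = 54620 Ω sits in parallel with the 358000 Ω load: 47390 Ω.
V_A = 5.07 × 47390/(91400 + 47390) = 1.73 V.

V ≈ 1.73 V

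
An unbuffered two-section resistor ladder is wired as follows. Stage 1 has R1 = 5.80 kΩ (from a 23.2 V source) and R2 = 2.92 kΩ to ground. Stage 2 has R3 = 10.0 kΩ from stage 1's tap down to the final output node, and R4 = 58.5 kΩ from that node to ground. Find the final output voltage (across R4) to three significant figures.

V_out ≈ 6.45 V

Stage 2 presents R3+R4 = 68.50 kΩ as a load on stage 1's tap.
Stage 1's lower leg becomes R2‖(R3+R4) = 2.801 kΩ, so V_mid = 23.2 × 2.801/8.601 = 7.555 V.
Stage 2 is itself unloaded: V_out = V_mid × R4/(R3+R4) = 7.555 × 58.5/68.50 = 6.45 V.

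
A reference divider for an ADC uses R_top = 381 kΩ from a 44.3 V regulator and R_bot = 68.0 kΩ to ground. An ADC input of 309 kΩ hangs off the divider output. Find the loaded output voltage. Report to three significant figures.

V_out ≈ 5.65 V

The load sits in parallel with R_bot: R_bot‖R_L = (68.0 × 309) / (68.0 + 309) = 55.73 kΩ.
V_out = 44.3 × 55.73 / (381 + 55.73) = 44.3 × 55.73/436.7 = 5.65 V.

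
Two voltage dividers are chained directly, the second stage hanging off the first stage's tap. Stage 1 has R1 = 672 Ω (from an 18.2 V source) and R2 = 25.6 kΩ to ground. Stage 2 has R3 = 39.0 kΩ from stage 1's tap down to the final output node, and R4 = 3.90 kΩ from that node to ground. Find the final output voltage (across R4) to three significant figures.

V_out ≈ 1.59 V

Stage 2 presents R3+R4 = 42900 Ω as a load on stage 1's tap.
Stage 1's lower leg becomes R2‖(R3+R4) = 16030 Ω, so V_mid = 18.2 × 16030/16700 = 17.47 V.
Stage 2 is itself unloaded: V_out = V_mid × R4/(R3+R4) = 17.47 × 3900/42900 = 1.59 V.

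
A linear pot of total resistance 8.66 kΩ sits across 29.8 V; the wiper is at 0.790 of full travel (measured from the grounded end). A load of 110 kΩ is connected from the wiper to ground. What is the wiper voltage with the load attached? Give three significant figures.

V ≈ 23.2 V

The wiper splits the pot into (1−α)R = 1.819 kΩ above and αR = 6.841 kΩ below.
Lower section ‖ load = 6.441 kΩ.
V_wiper = 29.8 × 6.441/(1.819 + 6.441) = 23.2 V.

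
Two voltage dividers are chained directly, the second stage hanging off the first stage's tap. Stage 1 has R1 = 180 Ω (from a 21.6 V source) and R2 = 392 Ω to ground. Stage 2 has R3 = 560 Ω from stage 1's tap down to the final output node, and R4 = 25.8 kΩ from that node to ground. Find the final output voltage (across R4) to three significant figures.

V_out ≈ 14.4 V

Stage 2 presents R3+R4 = 26360 Ω as a load on stage 1's tap.
Stage 1's lower leg becomes R2‖(R3+R4) = 386.3 Ω, so V_mid = 21.6 × 386.3/566.3 = 14.73 V.
Stage 2 is itself unloaded: V_out = V_mid × R4/(R3+R4) = 14.73 × 25800/26360 = 14.4 V.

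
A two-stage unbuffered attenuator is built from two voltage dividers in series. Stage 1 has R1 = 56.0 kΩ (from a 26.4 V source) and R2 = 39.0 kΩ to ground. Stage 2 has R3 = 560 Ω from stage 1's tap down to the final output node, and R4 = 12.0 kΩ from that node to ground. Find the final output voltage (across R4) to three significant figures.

V_out ≈ 3.66 V

Stage 2 presents R3+R4 = 12560 Ω as a load on stage 1's tap.
Stage 1's lower leg becomes R2‖(R3+R4) = 9500 Ω, so V_mid = 26.4 × 9500/65500 = 3.829 V.
Stage 2 is itself unloaded: V_out = V_mid × R4/(R3+R4) = 3.829 × 12000/12560 = 3.66 V.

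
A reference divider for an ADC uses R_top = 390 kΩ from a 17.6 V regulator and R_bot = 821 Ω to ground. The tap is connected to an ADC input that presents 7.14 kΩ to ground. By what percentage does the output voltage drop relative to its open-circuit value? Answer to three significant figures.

10.3 %

Unloaded V = 17.6 × 821/390800 = 0.036972 V.
Loaded: R_bot‖R_L = 736.3 Ω, giving V = 17.6 × 736.3/390700 = 0.033167 V.
Drop = (0.036972 − 0.033167) / 0.036972 = 10.3 %.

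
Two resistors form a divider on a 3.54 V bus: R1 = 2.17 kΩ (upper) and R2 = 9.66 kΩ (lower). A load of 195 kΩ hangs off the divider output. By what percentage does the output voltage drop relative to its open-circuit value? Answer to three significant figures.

The divider's output (Thévenin) resistance is R1‖R2 = 1.772 kΩ.
Fractional drop under load = R_th/(R_th + R_L) = 1.772 / (1.772 + 195) = 0.009005.
So the output falls by 0.901 %.

0.901 %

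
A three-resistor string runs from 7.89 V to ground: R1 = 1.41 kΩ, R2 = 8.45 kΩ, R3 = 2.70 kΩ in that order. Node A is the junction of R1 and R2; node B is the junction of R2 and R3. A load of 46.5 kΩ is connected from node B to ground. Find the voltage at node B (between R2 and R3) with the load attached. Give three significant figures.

At node B, R3 is in parallel with the load: R3‖R_L = 2.552 kΩ.
Below node A the resistance is R2 + (R3‖R_L) = 11.00 kΩ, so V_A = 7.89 × 11.00/12.41 = 6.994 V.
Then V_B = V_A × (R3‖R_L)/(R2 + R3‖R_L) = 6.994 × 2.552/11.00 = 1.62 V.

V ≈ 1.62 V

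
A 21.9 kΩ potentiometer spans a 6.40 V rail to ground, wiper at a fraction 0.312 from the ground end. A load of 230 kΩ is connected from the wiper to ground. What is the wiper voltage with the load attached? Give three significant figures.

V ≈ 1.96 V

The wiper splits the pot into (1−α)R = 15.07 kΩ above and αR = 6.833 kΩ below.
Lower section ‖ load = 6.636 kΩ.
V_wiper = 6.40 × 6.636/(15.07 + 6.636) = 1.96 V.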